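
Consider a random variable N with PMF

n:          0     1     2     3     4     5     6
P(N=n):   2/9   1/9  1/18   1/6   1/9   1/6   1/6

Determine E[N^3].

69

E[N^3] = Σ n^3·P(N=n)
 = 0·2/9 + 1·1/9 + 8·1/18 + 27·1/6 + 64·1/9 + 125·1/6 + 216·1/6
 = 0 + 1/9 + 4/9 + 9/2 + 64/9 + 125/6 + 36
 = 69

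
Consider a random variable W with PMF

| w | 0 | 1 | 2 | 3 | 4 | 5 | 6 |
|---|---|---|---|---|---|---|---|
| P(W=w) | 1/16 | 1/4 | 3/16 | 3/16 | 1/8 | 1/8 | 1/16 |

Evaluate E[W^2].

10.0625

E[W^2] = Σ w^2·P(W=w)
 = 0·1/16 + 1·1/4 + 4·3/16 + 9·3/16 + 16·1/8 + 25·1/8 + 36·1/16
 = 0 + 1/4 + 3/4 + 27/16 + 2 + 25/8 + 9/4
 = 161/16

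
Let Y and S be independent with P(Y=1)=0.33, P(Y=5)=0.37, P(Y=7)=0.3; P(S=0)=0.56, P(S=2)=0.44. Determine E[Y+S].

5.16

E[Y+S] = Σ_y Σ_s (y+s) · P(Y=y)P(S=s)
 = 1·0.1848 + 3·0.1452 + 5·0.2072 + 7·0.1628 + 7·0.168 + 9·0.132
 = 0.1848 + 0.4356 + 1.036 + 1.1396 + 1.176 + 1.188
 = 5.16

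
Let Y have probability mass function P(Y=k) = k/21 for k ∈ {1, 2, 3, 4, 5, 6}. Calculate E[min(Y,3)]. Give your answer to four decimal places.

E[min(Y,3)] = Σ min(y,3)·P(Y=y)
 = 1·1/21 + 2·2/21 + 3·1/7 + 3·4/21 + 3·5/21 + 3·2/7
 = 1/21 + 4/21 + 3/7 + 4/7 + 5/7 + 6/7
 = 59/21

2.8095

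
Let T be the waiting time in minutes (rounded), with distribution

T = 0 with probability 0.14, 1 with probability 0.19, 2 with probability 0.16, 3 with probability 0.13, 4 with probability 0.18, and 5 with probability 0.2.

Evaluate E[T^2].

9.88

E[T^2] = Σ t^2·P(T=t)
 = 0·0.14 + 1·0.19 + 4·0.16 + 9·0.13 + 16·0.18 + 25·0.2
 = 0 + 0.19 + 0.64 + 1.17 + 2.88 + 5
 = 9.88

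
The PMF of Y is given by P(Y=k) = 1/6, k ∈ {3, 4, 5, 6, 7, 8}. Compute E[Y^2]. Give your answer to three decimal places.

E[Y^2] = Σ y^2·P(Y=y)
 = 9·1/6 + 16·1/6 + 25·1/6 + 36·1/6 + 49·1/6 + 64·1/6
 = 3/2 + 8/3 + 25/6 + 6 + 49/6 + 32/3
 = 199/6

33.167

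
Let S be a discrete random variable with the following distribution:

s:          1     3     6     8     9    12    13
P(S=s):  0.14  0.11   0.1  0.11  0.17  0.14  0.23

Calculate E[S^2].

84.57

E[S^2] = Σ s^2·P(S=s)
 = 1·0.14 + 9·0.11 + 36·0.1 + 64·0.11 + 81·0.17 + 144·0.14 + 169·0.23
 = 0.14 + 0.99 + 3.6 + 7.04 + 13.77 + 20.16 + 38.87
 = 84.57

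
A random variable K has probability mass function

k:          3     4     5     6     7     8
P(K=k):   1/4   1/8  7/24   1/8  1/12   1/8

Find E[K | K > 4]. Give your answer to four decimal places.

P(K > 4) = 7/24 + 1/8 + 1/12 + 1/8 = 5/8.
E[K | K > 4] = [5·7/24 + 6·1/8 + 7·1/12 + 8·1/8] / (5/8)
 = 91/24 / (5/8)
 = 91/15

6.0667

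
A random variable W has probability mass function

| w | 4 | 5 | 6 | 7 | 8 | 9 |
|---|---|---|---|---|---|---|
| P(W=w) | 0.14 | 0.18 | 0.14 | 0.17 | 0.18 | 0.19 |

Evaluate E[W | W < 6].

4.5625

P(W < 6) = 0.14 + 0.18 = 0.32.
E[W | W < 6] = [4·0.14 + 5·0.18] / 0.32
 = 1.46 / 0.32
 = 73/16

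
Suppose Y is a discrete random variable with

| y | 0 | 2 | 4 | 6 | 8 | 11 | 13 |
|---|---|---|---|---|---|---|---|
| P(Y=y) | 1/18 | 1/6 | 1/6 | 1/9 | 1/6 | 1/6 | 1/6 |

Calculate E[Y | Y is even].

P(Y is even) = 1/18 + 1/6 + 1/6 + 1/9 + 1/6 = 2/3.
E[Y | Y is even] = [0·1/18 + 2·1/6 + 4·1/6 + 6·1/9 + 8·1/6] / (2/3)
 = 3 / (2/3)
 = 9/2

4.5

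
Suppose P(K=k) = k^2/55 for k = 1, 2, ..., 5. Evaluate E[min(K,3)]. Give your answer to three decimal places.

2.891

E[min(K,3)] = Σ min(k,3)·P(K=k)
 = 1·1/55 + 2·4/55 + 3·9/55 + 3·16/55 + 3·5/11
 = 1/55 + 8/55 + 27/55 + 48/55 + 15/11
 = 159/55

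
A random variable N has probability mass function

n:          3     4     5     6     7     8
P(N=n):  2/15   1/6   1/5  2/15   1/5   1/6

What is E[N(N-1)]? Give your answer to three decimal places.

E[N(N-1)] = Σ n(n-1)·P(N=n)
 = 6·2/15 + 12·1/6 + 20·1/5 + 30·2/15 + 42·1/5 + 56·1/6
 = 4/5 + 2 + 4 + 4 + 42/5 + 28/3
 = 428/15

28.533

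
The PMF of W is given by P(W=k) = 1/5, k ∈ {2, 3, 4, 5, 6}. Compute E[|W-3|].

1.4

E[|W-3|] = Σ |w-3|·P(W=w)
 = 1·1/5 + 0·1/5 + 1·1/5 + 2·1/5 + 3·1/5
 = 1/5 + 0 + 1/5 + 2/5 + 3/5
 = 7/5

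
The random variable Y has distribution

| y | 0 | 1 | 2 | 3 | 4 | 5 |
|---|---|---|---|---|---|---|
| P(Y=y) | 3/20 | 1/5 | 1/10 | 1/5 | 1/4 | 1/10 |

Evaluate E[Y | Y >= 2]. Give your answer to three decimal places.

3.538

P(Y >= 2) = 1/10 + 1/5 + 1/4 + 1/10 = 13/20.
E[Y | Y >= 2] = [2·1/10 + 3·1/5 + 4·1/4 + 5·1/10] / (13/20)
 = 23/10 / (13/20)
 = 46/13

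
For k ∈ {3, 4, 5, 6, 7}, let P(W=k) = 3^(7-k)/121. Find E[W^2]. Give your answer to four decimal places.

E[W^2] = Σ w^2·P(W=w)
 = 9·81/121 + 16·27/121 + 25·9/121 + 36·3/121 + 49·1/121
 = 729/121 + 432/121 + 225/121 + 108/121 + 49/121
 = 1543/121

12.7521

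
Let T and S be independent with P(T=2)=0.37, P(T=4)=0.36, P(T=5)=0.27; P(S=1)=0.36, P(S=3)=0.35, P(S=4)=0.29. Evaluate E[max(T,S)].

3.8741

E[max(T,S)] = Σ_t Σ_s max(t,s) · P(T=t)P(S=s)
 = 2·0.1332 + 3·0.1295 + 4·0.1073 + 4·0.1296 + 4·0.126 + 4·0.1044 + 5·0.0972 + 5·0.0945 + 5·0.0783
 = 0.2664 + 0.3885 + 0.4292 + 0.5184 + 0.504 + 0.4176 + 0.486 + 0.4725 + 0.3915
 = 3.8741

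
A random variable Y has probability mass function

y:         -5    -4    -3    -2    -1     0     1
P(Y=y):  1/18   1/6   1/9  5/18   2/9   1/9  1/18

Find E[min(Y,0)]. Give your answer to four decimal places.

-2.0556

E[min(Y,0)] = Σ min(y,0)·P(Y=y)
 = (-5)·1/18 + (-4)·1/6 + (-3)·1/9 + (-2)·5/18 + (-1)·2/9 + 0·1/9 + 0·1/18
 = (-5/18) + (-2/3) + (-1/3) + (-5/9) + (-2/9) + 0 + 0
 = -37/18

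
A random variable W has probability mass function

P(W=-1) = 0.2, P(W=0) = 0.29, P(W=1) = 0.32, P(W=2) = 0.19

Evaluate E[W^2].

1.28

E[W^2] = Σ w^2·P(W=w)
 = 1·0.2 + 0·0.29 + 1·0.32 + 4·0.19
 = 0.2 + 0 + 0.32 + 0.76
 = 1.28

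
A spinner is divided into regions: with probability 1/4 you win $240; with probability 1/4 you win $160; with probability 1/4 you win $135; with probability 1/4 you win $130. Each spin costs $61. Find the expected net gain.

E[payout] = 240·1/4 + 160·1/4 + 135·1/4 + 130·1/4
 = 60 + 40 + 135/4 + 65/2
 = 665/4
Net = 665/4 - 61 = 421/4

105.25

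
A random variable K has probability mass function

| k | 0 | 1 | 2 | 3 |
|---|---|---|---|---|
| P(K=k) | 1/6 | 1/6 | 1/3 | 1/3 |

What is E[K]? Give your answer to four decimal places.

E[K] = Σ k·P(K=k)
 = 0·1/6 + 1·1/6 + 2·1/3 + 3·1/3
 = 0 + 1/6 + 2/3 + 1
 = 11/6

1.8333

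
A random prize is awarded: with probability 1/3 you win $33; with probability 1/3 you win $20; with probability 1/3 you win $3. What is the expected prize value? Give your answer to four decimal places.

E[payout] = 33·1/3 + 20·1/3 + 3·1/3
 = 11 + 20/3 + 1
 = 56/3

18.6667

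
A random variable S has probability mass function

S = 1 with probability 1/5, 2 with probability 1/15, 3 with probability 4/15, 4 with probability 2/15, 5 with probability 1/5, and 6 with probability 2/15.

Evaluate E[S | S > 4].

P(S > 4) = 1/5 + 2/15 = 1/3.
E[S | S > 4] = [5·1/5 + 6·2/15] / (1/3)
 = 9/5 / (1/3)
 = 27/5

5.4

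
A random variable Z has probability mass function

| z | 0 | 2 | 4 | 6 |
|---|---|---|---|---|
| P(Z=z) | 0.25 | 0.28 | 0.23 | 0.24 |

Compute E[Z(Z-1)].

E[Z(Z-1)] = Σ z(z-1)·P(Z=z)
 = 0·0.25 + 2·0.28 + 12·0.23 + 30·0.24
 = 0 + 0.56 + 2.76 + 7.2
 = 10.52

10.52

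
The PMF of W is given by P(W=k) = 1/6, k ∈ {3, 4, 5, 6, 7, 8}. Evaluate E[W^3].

E[W^3] = Σ w^3·P(W=w)
 = 27·1/6 + 64·1/6 + 125·1/6 + 216·1/6 + 343·1/6 + 512·1/6
 = 9/2 + 32/3 + 125/6 + 36 + 343/6 + 256/3
 = 429/2

214.5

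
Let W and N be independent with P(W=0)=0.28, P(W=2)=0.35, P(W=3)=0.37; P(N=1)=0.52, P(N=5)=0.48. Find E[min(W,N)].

1.2432

E[min(W,N)] = Σ_w Σ_n min(w,n) · P(W=w)P(N=n)
 = 0·0.1456 + 0·0.1344 + 1·0.182 + 2·0.168 + 1·0.1924 + 3·0.1776
 = 0 + 0 + 0.182 + 0.336 + 0.1924 + 0.5328
 = 1.2432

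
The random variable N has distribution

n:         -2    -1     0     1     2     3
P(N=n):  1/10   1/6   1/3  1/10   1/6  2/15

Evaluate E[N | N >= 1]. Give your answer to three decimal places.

2.083

P(N >= 1) = 1/10 + 1/6 + 2/15 = 2/5.
E[N | N >= 1] = [1·1/10 + 2·1/6 + 3·2/15] / (2/5)
 = 5/6 / (2/5)
 = 25/12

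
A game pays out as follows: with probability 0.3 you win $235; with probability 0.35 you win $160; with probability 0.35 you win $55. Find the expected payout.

145.75

E[payout] = 235·0.3 + 160·0.35 + 55·0.35
 = 70.5 + 56 + 19.25
 = 145.75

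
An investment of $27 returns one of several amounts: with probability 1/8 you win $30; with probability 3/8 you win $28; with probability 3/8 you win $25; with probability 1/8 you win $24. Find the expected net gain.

-0.375

E[payout] = 30·1/8 + 28·3/8 + 25·3/8 + 24·1/8
 = 15/4 + 21/2 + 75/8 + 3
 = 213/8
Net = 213/8 - 27 = -3/8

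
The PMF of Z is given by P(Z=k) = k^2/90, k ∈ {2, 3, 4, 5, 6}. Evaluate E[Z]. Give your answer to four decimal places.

4.8889

E[Z] = Σ z·P(Z=z)
 = 2·2/45 + 3·1/10 + 4·8/45 + 5·5/18 + 6·2/5
 = 4/45 + 3/10 + 32/45 + 25/18 + 12/5
 = 44/9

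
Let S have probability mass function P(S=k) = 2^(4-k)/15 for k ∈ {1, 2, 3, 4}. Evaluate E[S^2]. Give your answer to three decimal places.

E[S^2] = Σ s^2·P(S=s)
 = 1·8/15 + 4·4/15 + 9·2/15 + 16·1/15
 = 8/15 + 16/15 + 6/5 + 16/15
 = 58/15

3.867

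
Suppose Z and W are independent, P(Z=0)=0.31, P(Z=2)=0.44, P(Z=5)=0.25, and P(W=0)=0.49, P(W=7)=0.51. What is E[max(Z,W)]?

E[max(Z,W)] = Σ_z Σ_w max(z,w) · P(Z=z)P(W=w)
 = 0·0.1519 + 7·0.1581 + 2·0.2156 + 7·0.2244 + 5·0.1225 + 7·0.1275
 = 0 + 1.1067 + 0.4312 + 1.5708 + 0.6125 + 0.8925
 = 4.6137

4.6137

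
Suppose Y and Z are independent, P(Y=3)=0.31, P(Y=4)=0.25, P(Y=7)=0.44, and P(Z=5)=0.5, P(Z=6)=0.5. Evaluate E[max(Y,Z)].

6.16

E[max(Y,Z)] = Σ_y Σ_z max(y,z) · P(Y=y)P(Z=z)
 = 5·0.155 + 6·0.155 + 5·0.125 + 6·0.125 + 7·0.22 + 7·0.22
 = 0.775 + 0.93 + 0.625 + 0.75 + 1.54 + 1.54
 = 6.16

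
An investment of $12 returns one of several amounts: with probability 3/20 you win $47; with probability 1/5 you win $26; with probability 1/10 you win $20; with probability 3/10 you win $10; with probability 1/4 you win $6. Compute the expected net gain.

6.75

E[payout] = 47·3/20 + 26·1/5 + 20·1/10 + 10·3/10 + 6·1/4
 = 141/20 + 26/5 + 2 + 3 + 3/2
 = 75/4
Net = 75/4 - 12 = 27/4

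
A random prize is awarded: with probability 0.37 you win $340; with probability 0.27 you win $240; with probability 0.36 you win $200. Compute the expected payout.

E[payout] = 340·0.37 + 240·0.27 + 200·0.36
 = 125.8 + 64.8 + 72
 = 262.6

262.6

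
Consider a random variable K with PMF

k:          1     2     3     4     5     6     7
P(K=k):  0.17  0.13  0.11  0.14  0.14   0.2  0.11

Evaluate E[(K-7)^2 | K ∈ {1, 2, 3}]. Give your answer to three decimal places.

27.146

P(K ∈ {1, 2, 3}) = 0.17 + 0.13 + 0.11 = 0.41.
E[(K-7)^2 | K ∈ {1, 2, 3}] = [36·0.17 + 25·0.13 + 16·0.11] / 0.41
 = 11.13 / 0.41
 = 1113/41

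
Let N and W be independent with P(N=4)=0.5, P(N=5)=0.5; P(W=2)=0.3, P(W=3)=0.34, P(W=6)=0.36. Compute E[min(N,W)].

E[min(N,W)] = Σ_n Σ_w min(n,w) · P(N=n)P(W=w)
 = 2·0.15 + 3·0.17 + 4·0.18 + 2·0.15 + 3·0.17 + 5·0.18
 = 0.3 + 0.51 + 0.72 + 0.3 + 0.51 + 0.9
 = 3.24

3.24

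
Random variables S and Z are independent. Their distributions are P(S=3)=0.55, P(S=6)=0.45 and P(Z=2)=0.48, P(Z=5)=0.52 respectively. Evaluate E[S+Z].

7.91

E[S+Z] = Σ_s Σ_z (s+z) · P(S=s)P(Z=z)
 = 5·0.264 + 8·0.286 + 8·0.216 + 11·0.234
 = 1.32 + 2.288 + 1.728 + 2.574
 = 7.91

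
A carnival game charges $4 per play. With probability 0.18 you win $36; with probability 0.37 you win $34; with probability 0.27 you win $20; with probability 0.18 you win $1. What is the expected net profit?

20.64

E[payout] = 36·0.18 + 34·0.37 + 20·0.27 + 1·0.18
 = 6.48 + 12.58 + 5.4 + 0.18
 = 24.64
Net = 24.64 - 4 = 20.64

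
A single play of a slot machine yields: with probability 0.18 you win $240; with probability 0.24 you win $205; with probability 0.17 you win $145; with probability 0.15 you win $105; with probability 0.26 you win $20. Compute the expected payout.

E[payout] = 240·0.18 + 205·0.24 + 145·0.17 + 105·0.15 + 20·0.26
 = 43.2 + 49.2 + 24.65 + 15.75 + 5.2
 = 138

138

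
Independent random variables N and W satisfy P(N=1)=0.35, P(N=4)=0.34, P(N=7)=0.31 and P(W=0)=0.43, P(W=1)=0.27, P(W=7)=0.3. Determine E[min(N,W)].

E[min(N,W)] = Σ_n Σ_w min(n,w) · P(N=n)P(W=w)
 = 0·0.1505 + 1·0.0945 + 1·0.105 + 0·0.1462 + 1·0.0918 + 4·0.102 + 0·0.1333 + 1·0.0837 + 7·0.093
 = 0 + 0.0945 + 0.105 + 0 + 0.0918 + 0.408 + 0 + 0.0837 + 0.651
 = 1.434

1.434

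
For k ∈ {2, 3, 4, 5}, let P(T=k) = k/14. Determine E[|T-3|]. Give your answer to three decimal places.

E[|T-3|] = Σ |t-3|·P(T=t)
 = 1·1/7 + 0·3/14 + 1·2/7 + 2·5/14
 = 1/7 + 0 + 2/7 + 5/7
 = 8/7

1.143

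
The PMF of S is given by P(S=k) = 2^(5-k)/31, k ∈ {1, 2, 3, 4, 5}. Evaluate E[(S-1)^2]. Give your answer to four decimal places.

E[(S-1)^2] = Σ (s-1)^2·P(S=s)
 = 0·16/31 + 1·8/31 + 4·4/31 + 9·2/31 + 16·1/31
 = 0 + 8/31 + 16/31 + 18/31 + 16/31
 = 58/31

1.8710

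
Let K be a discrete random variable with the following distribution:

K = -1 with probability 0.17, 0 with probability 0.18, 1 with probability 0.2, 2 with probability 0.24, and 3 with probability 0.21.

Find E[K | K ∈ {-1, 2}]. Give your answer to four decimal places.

P(K ∈ {-1, 2}) = 0.17 + 0.24 = 0.41.
E[K | K ∈ {-1, 2}] = [(-1)·0.17 + 2·0.24] / 0.41
 = 0.31 / 0.41
 = 31/41

0.7561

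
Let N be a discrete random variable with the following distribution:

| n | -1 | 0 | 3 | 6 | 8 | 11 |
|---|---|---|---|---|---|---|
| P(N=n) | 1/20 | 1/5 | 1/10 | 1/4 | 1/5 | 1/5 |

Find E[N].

5.55

E[N] = Σ n·P(N=n)
 = (-1)·1/20 + 0·1/5 + 3·1/10 + 6·1/4 + 8·1/5 + 11·1/5
 = (-1/20) + 0 + 3/10 + 3/2 + 8/5 + 11/5
 = 111/20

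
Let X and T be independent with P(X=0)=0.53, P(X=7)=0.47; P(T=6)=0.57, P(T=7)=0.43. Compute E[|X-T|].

3.6758

E[|X-T|] = Σ_x Σ_t |x-t| · P(X=x)P(T=t)
 = 6·0.3021 + 7·0.2279 + 1·0.2679 + 0·0.2021
 = 1.8126 + 1.5953 + 0.2679 + 0
 = 3.6758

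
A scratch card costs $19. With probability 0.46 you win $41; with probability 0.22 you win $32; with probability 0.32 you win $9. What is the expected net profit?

E[payout] = 41·0.46 + 32·0.22 + 9·0.32
 = 18.86 + 7.04 + 2.88
 = 28.78
Net = 28.78 - 19 = 9.78

9.78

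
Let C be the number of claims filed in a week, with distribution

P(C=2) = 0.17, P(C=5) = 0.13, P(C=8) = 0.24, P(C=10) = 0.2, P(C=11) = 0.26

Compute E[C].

7.77

E[C] = Σ c·P(C=c)
 = 2·0.17 + 5·0.13 + 8·0.24 + 10·0.2 + 11·0.26
 = 0.34 + 0.65 + 1.92 + 2 + 2.86
 = 7.77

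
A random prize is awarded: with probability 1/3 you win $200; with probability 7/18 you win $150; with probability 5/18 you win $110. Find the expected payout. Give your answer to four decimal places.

E[payout] = 200·1/3 + 150·7/18 + 110·5/18
 = 200/3 + 175/3 + 275/9
 = 1400/9

155.5556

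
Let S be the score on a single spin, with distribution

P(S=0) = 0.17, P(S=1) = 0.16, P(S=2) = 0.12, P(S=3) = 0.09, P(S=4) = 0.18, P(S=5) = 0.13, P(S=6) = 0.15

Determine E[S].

2.94

E[S] = Σ s·P(S=s)
 = 0·0.17 + 1·0.16 + 2·0.12 + 3·0.09 + 4·0.18 + 5·0.13 + 6·0.15
 = 0 + 0.16 + 0.24 + 0.27 + 0.72 + 0.65 + 0.9
 = 2.94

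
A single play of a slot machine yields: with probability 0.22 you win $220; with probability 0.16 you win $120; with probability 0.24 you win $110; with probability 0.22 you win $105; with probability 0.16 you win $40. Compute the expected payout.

E[payout] = 220·0.22 + 120·0.16 + 110·0.24 + 105·0.22 + 40·0.16
 = 48.4 + 19.2 + 26.4 + 23.1 + 6.4
 = 123.5

123.5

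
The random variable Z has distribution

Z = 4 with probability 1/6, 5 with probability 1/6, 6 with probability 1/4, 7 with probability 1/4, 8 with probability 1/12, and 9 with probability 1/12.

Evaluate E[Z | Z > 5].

7

P(Z > 5) = 1/4 + 1/4 + 1/12 + 1/12 = 2/3.
E[Z | Z > 5] = [6·1/4 + 7·1/4 + 8·1/12 + 9·1/12] / (2/3)
 = 14/3 / (2/3)
 = 7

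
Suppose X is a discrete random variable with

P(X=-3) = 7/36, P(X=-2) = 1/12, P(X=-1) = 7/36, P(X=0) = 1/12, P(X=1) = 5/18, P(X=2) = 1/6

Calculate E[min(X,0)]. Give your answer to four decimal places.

E[min(X,0)] = Σ min(x,0)·P(X=x)
 = (-3)·7/36 + (-2)·1/12 + (-1)·7/36 + 0·1/12 + 0·5/18 + 0·1/6
 = (-7/12) + (-1/6) + (-7/36) + 0 + 0 + 0
 = -17/18

-0.9444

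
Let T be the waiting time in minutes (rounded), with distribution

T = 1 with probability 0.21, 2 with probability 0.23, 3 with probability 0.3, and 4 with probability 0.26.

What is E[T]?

2.61

E[T] = Σ t·P(T=t)
 = 1·0.21 + 2·0.23 + 3·0.3 + 4·0.26
 = 0.21 + 0.46 + 0.9 + 1.04
 = 2.61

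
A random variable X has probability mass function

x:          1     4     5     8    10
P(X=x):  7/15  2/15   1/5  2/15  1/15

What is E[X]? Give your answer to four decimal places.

E[X] = Σ x·P(X=x)
 = 1·7/15 + 4·2/15 + 5·1/5 + 8·2/15 + 10·1/15
 = 7/15 + 8/15 + 1 + 16/15 + 2/3
 = 56/15

3.7333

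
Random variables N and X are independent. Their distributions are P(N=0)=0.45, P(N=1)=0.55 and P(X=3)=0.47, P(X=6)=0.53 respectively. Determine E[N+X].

5.14

E[N+X] = Σ_n Σ_x (n+x) · P(N=n)P(X=x)
 = 3·0.2115 + 6·0.2385 + 4·0.2585 + 7·0.2915
 = 0.6345 + 1.431 + 1.034 + 2.0405
 = 5.14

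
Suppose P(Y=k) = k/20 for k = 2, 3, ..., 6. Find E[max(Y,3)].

E[max(Y,3)] = Σ max(y,3)·P(Y=y)
 = 3·1/10 + 3·3/20 + 4·1/5 + 5·1/4 + 6·3/10
 = 3/10 + 9/20 + 4/5 + 5/4 + 9/5
 = 23/5

4.6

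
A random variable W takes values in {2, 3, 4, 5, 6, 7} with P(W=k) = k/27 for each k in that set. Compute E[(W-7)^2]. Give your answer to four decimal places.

5.9259

E[(W-7)^2] = Σ (w-7)^2·P(W=w)
 = 25·2/27 + 16·1/9 + 9·4/27 + 4·5/27 + 1·2/9 + 0·7/27
 = 50/27 + 16/9 + 4/3 + 20/27 + 2/9 + 0
 = 160/27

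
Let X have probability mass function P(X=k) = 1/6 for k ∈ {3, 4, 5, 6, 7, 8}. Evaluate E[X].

E[X] = Σ x·P(X=x)
 = 3·1/6 + 4·1/6 + 5·1/6 + 6·1/6 + 7·1/6 + 8·1/6
 = 1/2 + 2/3 + 5/6 + 1 + 7/6 + 4/3
 = 11/2

5.5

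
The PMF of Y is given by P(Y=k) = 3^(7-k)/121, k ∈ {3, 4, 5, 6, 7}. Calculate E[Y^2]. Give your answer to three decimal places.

E[Y^2] = Σ y^2·P(Y=y)
 = 9·81/121 + 16·27/121 + 25·9/121 + 36·3/121 + 49·1/121
 = 729/121 + 432/121 + 225/121 + 108/121 + 49/121
 = 1543/121

12.752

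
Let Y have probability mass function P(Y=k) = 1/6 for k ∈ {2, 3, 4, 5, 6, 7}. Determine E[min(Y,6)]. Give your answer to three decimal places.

4.333

E[min(Y,6)] = Σ min(y,6)·P(Y=y)
 = 2·1/6 + 3·1/6 + 4·1/6 + 5·1/6 + 6·1/6 + 6·1/6
 = 1/3 + 1/2 + 2/3 + 5/6 + 1 + 1
 = 13/3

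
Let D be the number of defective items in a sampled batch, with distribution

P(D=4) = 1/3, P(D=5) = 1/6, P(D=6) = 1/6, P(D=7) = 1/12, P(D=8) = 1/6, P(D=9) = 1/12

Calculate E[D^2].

37

E[D^2] = Σ d^2·P(D=d)
 = 16·1/3 + 25·1/6 + 36·1/6 + 49·1/12 + 64·1/6 + 81·1/12
 = 16/3 + 25/6 + 6 + 49/12 + 32/3 + 27/4
 = 37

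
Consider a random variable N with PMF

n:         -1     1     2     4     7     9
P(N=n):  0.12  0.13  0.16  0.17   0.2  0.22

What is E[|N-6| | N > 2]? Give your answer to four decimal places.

P(N > 2) = 0.17 + 0.2 + 0.22 = 0.59.
E[|N-6| | N > 2] = [2·0.17 + 1·0.2 + 3·0.22] / 0.59
 = 1.2 / 0.59
 = 120/59

2.0339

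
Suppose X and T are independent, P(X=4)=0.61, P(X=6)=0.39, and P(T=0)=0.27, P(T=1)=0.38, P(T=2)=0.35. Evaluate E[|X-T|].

3.7

E[|X-T|] = Σ_x Σ_t |x-t| · P(X=x)P(T=t)
 = 4·0.1647 + 3·0.2318 + 2·0.2135 + 6·0.1053 + 5·0.1482 + 4·0.1365
 = 0.6588 + 0.6954 + 0.427 + 0.6318 + 0.741 + 0.546
 = 3.7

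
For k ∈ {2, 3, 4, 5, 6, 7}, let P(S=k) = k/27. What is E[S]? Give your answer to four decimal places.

E[S] = Σ s·P(S=s)
 = 2·2/27 + 3·1/9 + 4·4/27 + 5·5/27 + 6·2/9 + 7·7/27
 = 4/27 + 1/3 + 16/27 + 25/27 + 4/3 + 49/27
 = 139/27

5.1481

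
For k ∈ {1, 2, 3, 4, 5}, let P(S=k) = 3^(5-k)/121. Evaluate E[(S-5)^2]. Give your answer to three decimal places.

13.041

E[(S-5)^2] = Σ (s-5)^2·P(S=s)
 = 16·81/121 + 9·27/121 + 4·9/121 + 1·3/121 + 0·1/121
 = 1296/121 + 243/121 + 36/121 + 3/121 + 0
 = 1578/121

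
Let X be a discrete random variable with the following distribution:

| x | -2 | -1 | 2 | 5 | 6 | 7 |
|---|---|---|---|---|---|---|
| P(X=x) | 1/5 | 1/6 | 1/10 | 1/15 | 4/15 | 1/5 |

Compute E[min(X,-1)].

E[min(X,-1)] = Σ min(x,-1)·P(X=x)
 = (-2)·1/5 + (-1)·1/6 + (-1)·1/10 + (-1)·1/15 + (-1)·4/15 + (-1)·1/5
 = (-2/5) + (-1/6) + (-1/10) + (-1/15) + (-4/15) + (-1/5)
 = -6/5

-1.2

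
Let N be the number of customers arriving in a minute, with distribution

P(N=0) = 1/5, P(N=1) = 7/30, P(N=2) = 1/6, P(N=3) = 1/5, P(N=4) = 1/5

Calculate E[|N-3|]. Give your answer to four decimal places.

E[|N-3|] = Σ |n-3|·P(N=n)
 = 3·1/5 + 2·7/30 + 1·1/6 + 0·1/5 + 1·1/5
 = 3/5 + 7/15 + 1/6 + 0 + 1/5
 = 43/30

1.4333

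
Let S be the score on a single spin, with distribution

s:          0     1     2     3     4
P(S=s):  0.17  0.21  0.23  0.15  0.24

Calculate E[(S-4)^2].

E[(S-4)^2] = Σ (s-4)^2·P(S=s)
 = 16·0.17 + 9·0.21 + 4·0.23 + 1·0.15 + 0·0.24
 = 2.72 + 1.89 + 0.92 + 0.15 + 0
 = 5.68

5.68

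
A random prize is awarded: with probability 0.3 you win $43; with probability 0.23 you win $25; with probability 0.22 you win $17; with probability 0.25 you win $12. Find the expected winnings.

E[payout] = 43·0.3 + 25·0.23 + 17·0.22 + 12·0.25
 = 12.9 + 5.75 + 3.74 + 3
 = 25.39

25.39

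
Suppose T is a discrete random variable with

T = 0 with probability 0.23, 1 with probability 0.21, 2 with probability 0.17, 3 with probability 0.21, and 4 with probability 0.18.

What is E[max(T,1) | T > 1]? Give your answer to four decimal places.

P(T > 1) = 0.17 + 0.21 + 0.18 = 0.56.
E[max(T,1) | T > 1] = [2·0.17 + 3·0.21 + 4·0.18] / 0.56
 = 1.69 / 0.56
 = 169/56

3.0179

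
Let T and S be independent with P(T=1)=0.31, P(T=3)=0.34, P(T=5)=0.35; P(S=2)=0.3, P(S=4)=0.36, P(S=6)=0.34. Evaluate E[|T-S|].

2.086

E[|T-S|] = Σ_t Σ_s |t-s| · P(T=t)P(S=s)
 = 1·0.093 + 3·0.1116 + 5·0.1054 + 1·0.102 + 1·0.1224 + 3·0.1156 + 3·0.105 + 1·0.126 + 1·0.119
 = 0.093 + 0.3348 + 0.527 + 0.102 + 0.1224 + 0.3468 + 0.315 + 0.126 + 0.119
 = 2.086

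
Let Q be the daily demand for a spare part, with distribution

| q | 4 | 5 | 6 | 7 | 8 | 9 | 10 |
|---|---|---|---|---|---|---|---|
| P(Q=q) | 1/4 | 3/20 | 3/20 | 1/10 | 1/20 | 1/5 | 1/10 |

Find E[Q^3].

372.85

E[Q^3] = Σ q^3·P(Q=q)
 = 64·1/4 + 125·3/20 + 216·3/20 + 343·1/10 + 512·1/20 + 729·1/5 + 1000·1/10
 = 16 + 75/4 + 162/5 + 343/10 + 128/5 + 729/5 + 100
 = 7457/20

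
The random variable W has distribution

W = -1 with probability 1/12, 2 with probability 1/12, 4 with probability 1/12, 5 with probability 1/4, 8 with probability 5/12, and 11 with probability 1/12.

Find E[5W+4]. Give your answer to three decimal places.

E[5W+4] = Σ (5w+4)·P(W=w)
 = (-1)·1/12 + 14·1/12 + 24·1/12 + 29·1/4 + 44·5/12 + 59·1/12
 = (-1/12) + 7/6 + 2 + 29/4 + 55/3 + 59/12
 = 403/12

33.583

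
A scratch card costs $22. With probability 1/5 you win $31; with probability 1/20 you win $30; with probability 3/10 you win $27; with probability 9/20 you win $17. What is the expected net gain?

E[payout] = 31·1/5 + 30·1/20 + 27·3/10 + 17·9/20
 = 31/5 + 3/2 + 81/10 + 153/20
 = 469/20
Net = 469/20 - 22 = 29/20

1.45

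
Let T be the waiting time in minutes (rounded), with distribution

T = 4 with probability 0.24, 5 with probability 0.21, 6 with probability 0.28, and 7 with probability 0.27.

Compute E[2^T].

63.04

E[2^T] = Σ 2^t·P(T=t)
 = 16·0.24 + 32·0.21 + 64·0.28 + 128·0.27
 = 3.84 + 6.72 + 17.92 + 34.56
 = 63.04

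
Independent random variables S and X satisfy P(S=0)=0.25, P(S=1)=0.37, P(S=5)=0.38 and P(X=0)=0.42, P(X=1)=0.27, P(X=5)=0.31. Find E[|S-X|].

2.2776

E[|S-X|] = Σ_s Σ_x |s-x| · P(S=s)P(X=x)
 = 0·0.105 + 1·0.0675 + 5·0.0775 + 1·0.1554 + 0·0.0999 + 4·0.1147 + 5·0.1596 + 4·0.1026 + 0·0.1178
 = 0 + 0.0675 + 0.3875 + 0.1554 + 0 + 0.4588 + 0.798 + 0.4104 + 0
 = 2.2776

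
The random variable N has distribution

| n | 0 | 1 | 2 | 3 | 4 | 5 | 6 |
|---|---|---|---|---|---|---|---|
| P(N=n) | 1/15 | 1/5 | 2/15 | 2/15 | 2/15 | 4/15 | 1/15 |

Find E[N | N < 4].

1.625

P(N < 4) = 1/15 + 1/5 + 2/15 + 2/15 = 8/15.
E[N | N < 4] = [0·1/15 + 1·1/5 + 2·2/15 + 3·2/15] / (8/15)
 = 13/15 / (8/15)
 = 13/8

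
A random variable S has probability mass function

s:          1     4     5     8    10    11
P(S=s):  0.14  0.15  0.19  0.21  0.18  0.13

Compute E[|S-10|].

E[|S-10|] = Σ |s-10|·P(S=s)
 = 9·0.14 + 6·0.15 + 5·0.19 + 2·0.21 + 0·0.18 + 1·0.13
 = 1.26 + 0.9 + 0.95 + 0.42 + 0 + 0.13
 = 3.66

3.66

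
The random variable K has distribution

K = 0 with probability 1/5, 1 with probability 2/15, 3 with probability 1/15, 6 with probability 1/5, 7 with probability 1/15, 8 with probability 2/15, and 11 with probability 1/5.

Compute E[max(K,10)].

10.2

E[max(K,10)] = Σ max(k,10)·P(K=k)
 = 10·1/5 + 10·2/15 + 10·1/15 + 10·1/5 + 10·1/15 + 10·2/15 + 11·1/5
 = 2 + 4/3 + 2/3 + 2 + 2/3 + 4/3 + 11/5
 = 51/5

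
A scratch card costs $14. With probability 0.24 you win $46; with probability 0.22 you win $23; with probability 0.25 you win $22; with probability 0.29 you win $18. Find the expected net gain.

E[payout] = 46·0.24 + 23·0.22 + 22·0.25 + 18·0.29
 = 11.04 + 5.06 + 5.5 + 5.22
 = 26.82
Net = 26.82 - 14 = 12.82

12.82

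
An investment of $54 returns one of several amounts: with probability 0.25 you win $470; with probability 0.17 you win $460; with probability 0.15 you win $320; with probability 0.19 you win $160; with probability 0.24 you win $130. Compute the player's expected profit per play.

251.3

E[payout] = 470·0.25 + 460·0.17 + 320·0.15 + 160·0.19 + 130·0.24
 = 117.5 + 78.2 + 48 + 30.4 + 31.2
 = 305.3
Net = 305.3 - 54 = 251.3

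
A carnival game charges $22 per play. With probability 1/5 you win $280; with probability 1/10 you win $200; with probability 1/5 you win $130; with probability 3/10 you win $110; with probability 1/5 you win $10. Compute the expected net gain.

E[payout] = 280·1/5 + 200·1/10 + 130·1/5 + 110·3/10 + 10·1/5
 = 56 + 20 + 26 + 33 + 2
 = 137
Net = 137 - 22 = 115

115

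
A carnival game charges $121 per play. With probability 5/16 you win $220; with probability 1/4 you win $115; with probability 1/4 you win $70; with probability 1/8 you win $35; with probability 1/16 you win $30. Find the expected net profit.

E[payout] = 220·5/16 + 115·1/4 + 70·1/4 + 35·1/8 + 30·1/16
 = 275/4 + 115/4 + 35/2 + 35/8 + 15/8
 = 485/4
Net = 485/4 - 121 = 1/4

0.25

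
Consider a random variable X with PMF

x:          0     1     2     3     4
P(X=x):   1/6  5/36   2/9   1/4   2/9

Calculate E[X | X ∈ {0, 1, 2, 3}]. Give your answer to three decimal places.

P(X ∈ {0, 1, 2, 3}) = 1/6 + 5/36 + 2/9 + 1/4 = 7/9.
E[X | X ∈ {0, 1, 2, 3}] = [0·1/6 + 1·5/36 + 2·2/9 + 3·1/4] / (7/9)
 = 4/3 / (7/9)
 = 12/7

1.714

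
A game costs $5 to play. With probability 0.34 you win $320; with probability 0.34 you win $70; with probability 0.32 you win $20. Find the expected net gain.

E[payout] = 320·0.34 + 70·0.34 + 20·0.32
 = 108.8 + 23.8 + 6.4
 = 139
Net = 139 - 5 = 134

134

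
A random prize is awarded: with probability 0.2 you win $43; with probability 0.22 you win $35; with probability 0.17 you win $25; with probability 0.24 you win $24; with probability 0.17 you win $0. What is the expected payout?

26.31

E[payout] = 43·0.2 + 35·0.22 + 25·0.17 + 24·0.24 + 0·0.17
 = 8.6 + 7.7 + 4.25 + 5.76 + 0
 = 26.31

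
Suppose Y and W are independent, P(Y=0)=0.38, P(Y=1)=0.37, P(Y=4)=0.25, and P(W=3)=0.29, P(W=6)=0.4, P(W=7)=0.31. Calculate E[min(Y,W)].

1.2975

E[min(Y,W)] = Σ_y Σ_w min(y,w) · P(Y=y)P(W=w)
 = 0·0.1102 + 0·0.152 + 0·0.1178 + 1·0.1073 + 1·0.148 + 1·0.1147 + 3·0.0725 + 4·0.1 + 4·0.0775
 = 0 + 0 + 0 + 0.1073 + 0.148 + 0.1147 + 0.2175 + 0.4 + 0.31
 = 1.2975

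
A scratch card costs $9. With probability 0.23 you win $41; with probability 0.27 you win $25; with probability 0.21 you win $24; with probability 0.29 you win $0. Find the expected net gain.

E[payout] = 41·0.23 + 25·0.27 + 24·0.21 + 0·0.29
 = 9.43 + 6.75 + 5.04 + 0
 = 21.22
Net = 21.22 - 9 = 12.22

12.22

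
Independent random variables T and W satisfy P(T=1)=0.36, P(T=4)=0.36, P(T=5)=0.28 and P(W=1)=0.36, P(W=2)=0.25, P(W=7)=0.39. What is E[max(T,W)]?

4.772

E[max(T,W)] = Σ_t Σ_w max(t,w) · P(T=t)P(W=w)
 = 1·0.1296 + 2·0.09 + 7·0.1404 + 4·0.1296 + 4·0.09 + 7·0.1404 + 5·0.1008 + 5·0.07 + 7·0.1092
 = 0.1296 + 0.18 + 0.9828 + 0.5184 + 0.36 + 0.9828 + 0.504 + 0.35 + 0.7644
 = 4.772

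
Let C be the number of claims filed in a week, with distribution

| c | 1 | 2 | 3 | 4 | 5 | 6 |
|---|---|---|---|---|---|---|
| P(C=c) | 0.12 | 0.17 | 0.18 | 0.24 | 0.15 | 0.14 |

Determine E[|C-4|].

1.31

E[|C-4|] = Σ |c-4|·P(C=c)
 = 3·0.12 + 2·0.17 + 1·0.18 + 0·0.24 + 1·0.15 + 2·0.14
 = 0.36 + 0.34 + 0.18 + 0 + 0.15 + 0.28
 = 1.31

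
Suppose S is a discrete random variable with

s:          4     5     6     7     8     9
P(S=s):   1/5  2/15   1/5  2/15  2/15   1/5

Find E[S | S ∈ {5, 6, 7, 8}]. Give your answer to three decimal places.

P(S ∈ {5, 6, 7, 8}) = 2/15 + 1/5 + 2/15 + 2/15 = 3/5.
E[S | S ∈ {5, 6, 7, 8}] = [5·2/15 + 6·1/5 + 7·2/15 + 8·2/15] / (3/5)
 = 58/15 / (3/5)
 = 58/9

6.444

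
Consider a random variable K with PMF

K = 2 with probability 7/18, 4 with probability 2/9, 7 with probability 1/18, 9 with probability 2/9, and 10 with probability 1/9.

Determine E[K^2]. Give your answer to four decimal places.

36.9444

E[K^2] = Σ k^2·P(K=k)
 = 4·7/18 + 16·2/9 + 49·1/18 + 81·2/9 + 100·1/9
 = 14/9 + 32/9 + 49/18 + 18 + 100/9
 = 665/18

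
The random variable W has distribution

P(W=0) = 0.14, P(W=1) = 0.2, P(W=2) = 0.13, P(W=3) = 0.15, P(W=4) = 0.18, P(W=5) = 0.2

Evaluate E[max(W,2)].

3.11

E[max(W,2)] = Σ max(w,2)·P(W=w)
 = 2·0.14 + 2·0.2 + 2·0.13 + 3·0.15 + 4·0.18 + 5·0.2
 = 0.28 + 0.4 + 0.26 + 0.45 + 0.72 + 1
 = 3.11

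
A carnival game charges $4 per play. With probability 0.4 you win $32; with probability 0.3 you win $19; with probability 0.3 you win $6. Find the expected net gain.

16.3

E[payout] = 32·0.4 + 19·0.3 + 6·0.3
 = 12.8 + 5.7 + 1.8
 = 20.3
Net = 20.3 - 4 = 16.3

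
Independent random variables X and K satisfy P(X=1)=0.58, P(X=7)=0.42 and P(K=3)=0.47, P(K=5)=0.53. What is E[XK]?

E[XK] = Σ_x Σ_k xk · P(X=x)P(K=k)
 = 3·0.2726 + 5·0.3074 + 21·0.1974 + 35·0.2226
 = 0.8178 + 1.537 + 4.1454 + 7.791
 = 14.2912

14.2912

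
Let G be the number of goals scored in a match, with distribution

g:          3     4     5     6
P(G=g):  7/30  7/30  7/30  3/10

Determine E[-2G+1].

E[-2G+1] = Σ (-2g+1)·P(G=g)
 = (-5)·7/30 + (-7)·7/30 + (-9)·7/30 + (-11)·3/10
 = (-7/6) + (-49/30) + (-21/10) + (-33/10)
 = -41/5

-8.2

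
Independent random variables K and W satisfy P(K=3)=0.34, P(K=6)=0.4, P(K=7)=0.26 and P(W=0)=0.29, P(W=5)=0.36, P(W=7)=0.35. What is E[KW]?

22.27

E[KW] = Σ_k Σ_w kw · P(K=k)P(W=w)
 = 0·0.0986 + 15·0.1224 + 21·0.119 + 0·0.116 + 30·0.144 + 42·0.14 + 0·0.0754 + 35·0.0936 + 49·0.091
 = 0 + 1.836 + 2.499 + 0 + 4.32 + 5.88 + 0 + 3.276 + 4.459
 = 22.27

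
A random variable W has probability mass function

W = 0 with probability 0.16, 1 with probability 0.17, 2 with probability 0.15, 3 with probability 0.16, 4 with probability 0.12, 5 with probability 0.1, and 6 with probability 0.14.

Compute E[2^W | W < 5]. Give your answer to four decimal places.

P(W < 5) = 0.16 + 0.17 + 0.15 + 0.16 + 0.12 = 0.76.
E[2^W | W < 5] = [1·0.16 + 2·0.17 + 4·0.15 + 8·0.16 + 16·0.12] / 0.76
 = 4.3 / 0.76
 = 215/38

5.6579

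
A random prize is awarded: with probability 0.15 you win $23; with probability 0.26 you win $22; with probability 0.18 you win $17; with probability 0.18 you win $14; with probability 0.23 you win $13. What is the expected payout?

17.74

E[payout] = 23·0.15 + 22·0.26 + 17·0.18 + 14·0.18 + 13·0.23
 = 3.45 + 5.72 + 3.06 + 2.52 + 2.99
 = 17.74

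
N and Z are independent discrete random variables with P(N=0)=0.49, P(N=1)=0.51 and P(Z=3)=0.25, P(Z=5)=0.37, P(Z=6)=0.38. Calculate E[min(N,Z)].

E[min(N,Z)] = Σ_n Σ_z min(n,z) · P(N=n)P(Z=z)
 = 0·0.1225 + 0·0.1813 + 0·0.1862 + 1·0.1275 + 1·0.1887 + 1·0.1938
 = 0 + 0 + 0 + 0.1275 + 0.1887 + 0.1938
 = 0.51

0.51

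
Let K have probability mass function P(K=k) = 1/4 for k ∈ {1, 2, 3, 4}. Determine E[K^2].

E[K^2] = Σ k^2·P(K=k)
 = 1·1/4 + 4·1/4 + 9·1/4 + 16·1/4
 = 1/4 + 1 + 9/4 + 4
 = 15/2

7.5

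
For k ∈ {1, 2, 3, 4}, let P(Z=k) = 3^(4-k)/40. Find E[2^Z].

E[2^Z] = Σ 2^z·P(Z=z)
 = 2·27/40 + 4·9/40 + 8·3/40 + 16·1/40
 = 27/20 + 9/10 + 3/5 + 2/5
 = 13/4

3.25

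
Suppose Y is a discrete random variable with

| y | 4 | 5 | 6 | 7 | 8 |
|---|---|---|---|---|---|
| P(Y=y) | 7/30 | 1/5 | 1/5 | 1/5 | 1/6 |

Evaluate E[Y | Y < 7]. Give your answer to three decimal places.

P(Y < 7) = 7/30 + 1/5 + 1/5 = 19/30.
E[Y | Y < 7] = [4·7/30 + 5·1/5 + 6·1/5] / (19/30)
 = 47/15 / (19/30)
 = 94/19

4.947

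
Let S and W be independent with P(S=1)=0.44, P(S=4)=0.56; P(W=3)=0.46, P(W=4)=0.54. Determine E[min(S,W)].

2.4224

E[min(S,W)] = Σ_s Σ_w min(s,w) · P(S=s)P(W=w)
 = 1·0.2024 + 1·0.2376 + 3·0.2576 + 4·0.3024
 = 0.2024 + 0.2376 + 0.7728 + 1.2096
 = 2.4224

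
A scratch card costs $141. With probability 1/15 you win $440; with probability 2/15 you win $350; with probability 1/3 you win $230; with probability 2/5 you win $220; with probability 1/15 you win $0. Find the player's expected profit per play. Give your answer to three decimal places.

99.667

E[payout] = 440·1/15 + 350·2/15 + 230·1/3 + 220·2/5 + 0·1/15
 = 88/3 + 140/3 + 230/3 + 88 + 0
 = 722/3
Net = 722/3 - 141 = 299/3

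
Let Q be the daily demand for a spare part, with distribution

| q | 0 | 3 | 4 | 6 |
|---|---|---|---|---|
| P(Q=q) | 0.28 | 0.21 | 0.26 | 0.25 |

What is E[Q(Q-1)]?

11.88

E[Q(Q-1)] = Σ q(q-1)·P(Q=q)
 = 0·0.28 + 6·0.21 + 12·0.26 + 30·0.25
 = 0 + 1.26 + 3.12 + 7.5
 = 11.88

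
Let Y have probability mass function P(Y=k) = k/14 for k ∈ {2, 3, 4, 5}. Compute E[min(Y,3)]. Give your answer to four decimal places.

E[min(Y,3)] = Σ min(y,3)·P(Y=y)
 = 2·1/7 + 3·3/14 + 3·2/7 + 3·5/14
 = 2/7 + 9/14 + 6/7 + 15/14
 = 20/7

2.8571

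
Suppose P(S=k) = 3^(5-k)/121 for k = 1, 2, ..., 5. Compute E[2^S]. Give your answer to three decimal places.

3.488

E[2^S] = Σ 2^s·P(S=s)
 = 2·81/121 + 4·27/121 + 8·9/121 + 16·3/121 + 32·1/121
 = 162/121 + 108/121 + 72/121 + 48/121 + 32/121
 = 422/121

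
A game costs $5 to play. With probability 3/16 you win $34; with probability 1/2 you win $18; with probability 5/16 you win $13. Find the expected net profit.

E[payout] = 34·3/16 + 18·1/2 + 13·5/16
 = 51/8 + 9 + 65/16
 = 311/16
Net = 311/16 - 5 = 231/16

14.4375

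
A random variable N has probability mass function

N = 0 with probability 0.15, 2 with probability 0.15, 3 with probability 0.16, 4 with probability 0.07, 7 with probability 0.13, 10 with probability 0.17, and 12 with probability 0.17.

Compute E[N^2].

E[N^2] = Σ n^2·P(N=n)
 = 0·0.15 + 4·0.15 + 9·0.16 + 16·0.07 + 49·0.13 + 100·0.17 + 144·0.17
 = 0 + 0.6 + 1.44 + 1.12 + 6.37 + 17 + 24.48
 = 51.01

51.01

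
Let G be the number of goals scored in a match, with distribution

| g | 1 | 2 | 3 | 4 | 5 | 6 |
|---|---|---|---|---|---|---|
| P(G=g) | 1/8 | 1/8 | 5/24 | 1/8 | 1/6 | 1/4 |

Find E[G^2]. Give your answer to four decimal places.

17.6667

E[G^2] = Σ g^2·P(G=g)
 = 1·1/8 + 4·1/8 + 9·5/24 + 16·1/8 + 25·1/6 + 36·1/4
 = 1/8 + 1/2 + 15/8 + 2 + 25/6 + 9
 = 53/3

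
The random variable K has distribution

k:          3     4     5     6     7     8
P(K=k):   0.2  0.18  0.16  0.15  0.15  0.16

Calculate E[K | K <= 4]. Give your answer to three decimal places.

P(K <= 4) = 0.2 + 0.18 = 0.38.
E[K | K <= 4] = [3·0.2 + 4·0.18] / 0.38
 = 1.32 / 0.38
 = 66/19

3.474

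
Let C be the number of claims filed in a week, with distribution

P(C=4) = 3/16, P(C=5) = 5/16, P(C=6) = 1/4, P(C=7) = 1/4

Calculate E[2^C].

61

E[2^C] = Σ 2^c·P(C=c)
 = 16·3/16 + 32·5/16 + 64·1/4 + 128·1/4
 = 3 + 10 + 16 + 32
 = 61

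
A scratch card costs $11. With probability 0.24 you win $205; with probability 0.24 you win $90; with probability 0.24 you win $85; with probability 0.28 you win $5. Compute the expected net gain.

81.6

E[payout] = 205·0.24 + 90·0.24 + 85·0.24 + 5·0.28
 = 49.2 + 21.6 + 20.4 + 1.4
 = 92.6
Net = 92.6 - 11 = 81.6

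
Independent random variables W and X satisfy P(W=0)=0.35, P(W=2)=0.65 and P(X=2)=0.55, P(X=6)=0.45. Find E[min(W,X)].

1.3

E[min(W,X)] = Σ_w Σ_x min(w,x) · P(W=w)P(X=x)
 = 0·0.1925 + 0·0.1575 + 2·0.3575 + 2·0.2925
 = 0 + 0 + 0.715 + 0.585
 = 1.3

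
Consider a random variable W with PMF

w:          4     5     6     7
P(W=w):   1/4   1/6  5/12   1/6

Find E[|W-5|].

E[|W-5|] = Σ |w-5|·P(W=w)
 = 1·1/4 + 0·1/6 + 1·5/12 + 2·1/6
 = 1/4 + 0 + 5/12 + 1/3
 = 1

1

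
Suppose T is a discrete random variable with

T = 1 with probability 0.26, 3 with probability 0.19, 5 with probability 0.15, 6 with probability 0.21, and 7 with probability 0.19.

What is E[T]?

4.17

E[T] = Σ t·P(T=t)
 = 1·0.26 + 3·0.19 + 5·0.15 + 6·0.21 + 7·0.19
 = 0.26 + 0.57 + 0.75 + 1.26 + 1.33
 = 4.17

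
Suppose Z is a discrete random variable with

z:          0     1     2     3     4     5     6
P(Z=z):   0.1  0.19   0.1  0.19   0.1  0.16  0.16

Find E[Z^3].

67.08

E[Z^3] = Σ z^3·P(Z=z)
 = 0·0.1 + 1·0.19 + 8·0.1 + 27·0.19 + 64·0.1 + 125·0.16 + 216·0.16
 = 0 + 0.19 + 0.8 + 5.13 + 6.4 + 20 + 34.56
 = 67.08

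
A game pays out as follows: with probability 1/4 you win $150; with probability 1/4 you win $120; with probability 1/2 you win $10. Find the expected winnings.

E[payout] = 150·1/4 + 120·1/4 + 10·1/2
 = 75/2 + 30 + 5
 = 145/2

72.5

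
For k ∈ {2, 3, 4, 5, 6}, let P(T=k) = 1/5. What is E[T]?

4

E[T] = Σ t·P(T=t)
 = 2·1/5 + 3·1/5 + 4·1/5 + 5·1/5 + 6·1/5
 = 2/5 + 3/5 + 4/5 + 1 + 6/5
 = 4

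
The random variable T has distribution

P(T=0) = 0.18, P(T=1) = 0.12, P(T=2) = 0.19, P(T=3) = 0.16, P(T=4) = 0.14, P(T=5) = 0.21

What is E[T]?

E[T] = Σ t·P(T=t)
 = 0·0.18 + 1·0.12 + 2·0.19 + 3·0.16 + 4·0.14 + 5·0.21
 = 0 + 0.12 + 0.38 + 0.48 + 0.56 + 1.05
 = 2.59

2.59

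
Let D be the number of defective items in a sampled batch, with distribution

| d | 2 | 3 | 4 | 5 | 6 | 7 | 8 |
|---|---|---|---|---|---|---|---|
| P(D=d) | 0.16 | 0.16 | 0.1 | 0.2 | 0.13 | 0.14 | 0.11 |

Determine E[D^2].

27.26

E[D^2] = Σ d^2·P(D=d)
 = 4·0.16 + 9·0.16 + 16·0.1 + 25·0.2 + 36·0.13 + 49·0.14 + 64·0.11
 = 0.64 + 1.44 + 1.6 + 5 + 4.68 + 6.86 + 7.04
 = 27.26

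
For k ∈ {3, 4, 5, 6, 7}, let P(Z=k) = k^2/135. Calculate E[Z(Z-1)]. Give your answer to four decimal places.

E[Z(Z-1)] = Σ z(z-1)·P(Z=z)
 = 6·1/15 + 12·16/135 + 20·5/27 + 30·4/15 + 42·49/135
 = 2/5 + 64/45 + 100/27 + 8 + 686/45
 = 3884/135

28.7704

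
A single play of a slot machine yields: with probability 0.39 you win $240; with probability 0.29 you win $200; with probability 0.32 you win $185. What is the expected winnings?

210.8

E[payout] = 240·0.39 + 200·0.29 + 185·0.32
 = 93.6 + 58 + 59.2
 = 210.8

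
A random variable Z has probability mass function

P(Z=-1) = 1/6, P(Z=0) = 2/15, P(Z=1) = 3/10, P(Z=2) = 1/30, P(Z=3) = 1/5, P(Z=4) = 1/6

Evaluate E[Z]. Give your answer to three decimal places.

1.467

E[Z] = Σ z·P(Z=z)
 = (-1)·1/6 + 0·2/15 + 1·3/10 + 2·1/30 + 3·1/5 + 4·1/6
 = (-1/6) + 0 + 3/10 + 1/15 + 3/5 + 2/3
 = 22/15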